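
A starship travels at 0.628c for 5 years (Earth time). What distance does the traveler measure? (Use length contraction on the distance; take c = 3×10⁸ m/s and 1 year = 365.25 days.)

Earth distance: d = v × t = 0.628c × 5 yr = 2.9727×10¹⁶ m
γ = 1.2850
d' = d/γ = 2.9727×10¹⁶/1.2850 = 2.313×10¹⁶ m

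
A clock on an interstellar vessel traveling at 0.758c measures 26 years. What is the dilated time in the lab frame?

Proper time Δt₀ = 26 years
γ = 1/√(1 - 0.758²) = 1.533
Δt = γΔt₀ = 1.533 × 26 = 39.86 years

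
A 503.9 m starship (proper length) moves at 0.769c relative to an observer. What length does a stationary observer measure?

Proper length L₀ = 503.9 m
γ = 1/√(1 - 0.769²) = 1.5643
L = L₀/γ = 503.9/1.5643 = 322.1 m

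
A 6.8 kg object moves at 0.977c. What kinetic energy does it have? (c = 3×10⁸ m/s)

γ = 1/√(1 - 0.977²) = 4.690
γ - 1 = 3.690
KE = (γ-1)mc² = 3.690 × 6.8 × (3×10⁸)² = 2.258×10¹⁸ J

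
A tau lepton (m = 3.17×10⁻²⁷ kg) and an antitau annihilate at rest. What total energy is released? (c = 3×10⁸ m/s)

Both particles have the same rest mass, so total mass = 2m
E = 2m·c² = 2 × 3.17×10⁻²⁷ × (3×10⁸)²
= 2 × 3.17×10⁻²⁷ × 9×10¹⁶
= 5.706×10⁻¹⁰ J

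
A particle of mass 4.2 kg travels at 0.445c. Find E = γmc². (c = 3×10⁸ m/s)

γ = 1/√(1 - 0.445²) = 1.1167
mc² = 4.2 × (3×10⁸)² = 3.780×10¹⁷ J
E = γmc² = 1.1167 × 3.780×10¹⁷ = 4.221×10¹⁷ J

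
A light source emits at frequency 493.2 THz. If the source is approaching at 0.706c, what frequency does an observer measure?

β = v/c = 0.706
(1+β)/(1-β) = 1.706/0.294 = 5.803
Doppler factor = √(5.803) = 2.409
f_obs = 493.2 × 2.409 = 1188 THz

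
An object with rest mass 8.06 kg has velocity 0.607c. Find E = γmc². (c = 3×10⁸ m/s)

γ = 1/√(1 - 0.607²) = 1.2583
mc² = 8.06 × (3×10⁸)² = 7.254×10¹⁷ J
E = γmc² = 1.2583 × 7.254×10¹⁷ = 9.128×10¹⁷ J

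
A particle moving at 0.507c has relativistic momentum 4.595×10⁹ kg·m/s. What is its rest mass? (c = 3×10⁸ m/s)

γ = 1/√(1 - 0.507²) = 1.160
v = 0.507 × 3×10⁸ = 1.521×10⁸ m/s
m = p/(γv) = 4.595×10⁹/(1.160 × 1.521×10⁸) = 26.04 kg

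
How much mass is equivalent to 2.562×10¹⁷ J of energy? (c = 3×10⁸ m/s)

From E = mc², we get m = E/c²
c² = (3×10⁸)² = 9×10¹⁶ m²/s²
m = 2.562×10¹⁷ / 9×10¹⁶ = 2.847 kg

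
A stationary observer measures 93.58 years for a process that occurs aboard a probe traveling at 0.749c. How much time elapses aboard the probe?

Dilated time Δt = 93.58 years
γ = 1/√(1 - 0.749²) = 1.5093
Δt₀ = Δt/γ = 93.58/1.5093 = 62.00 years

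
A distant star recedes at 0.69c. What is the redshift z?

β = 0.69
(1+β)/(1-β) = 1.69/0.31 = 5.452
√(5.452) = 2.335
z = 2.335 - 1 = 1.335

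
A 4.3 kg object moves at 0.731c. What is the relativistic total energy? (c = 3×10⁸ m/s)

γ = 1/√(1 - 0.731²) = 1.4655
mc² = 4.3 × (3×10⁸)² = 3.870×10¹⁷ J
E = γmc² = 1.4655 × 3.870×10¹⁷ = 5.671×10¹⁷ J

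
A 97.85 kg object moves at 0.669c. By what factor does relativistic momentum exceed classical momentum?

p_rel = γmv, p_class = mv
Ratio = γ = 1/√(1 - 0.669²) = 1.345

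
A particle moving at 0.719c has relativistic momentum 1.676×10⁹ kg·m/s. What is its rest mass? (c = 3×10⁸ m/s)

γ = 1/√(1 - 0.719²) = 1.439
v = 0.719 × 3×10⁸ = 2.157×10⁸ m/s
m = p/(γv) = 1.676×10⁹/(1.439 × 2.157×10⁸) = 5.400 kg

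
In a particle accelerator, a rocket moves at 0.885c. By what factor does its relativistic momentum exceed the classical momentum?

p_rel = γmv, p_class = mv
Ratio = γ = 1/√(1 - 0.885²)
= 1/√(0.216775) = 2.148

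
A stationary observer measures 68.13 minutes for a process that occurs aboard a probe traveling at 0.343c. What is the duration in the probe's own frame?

Dilated time Δt = 68.13 minutes
γ = 1/√(1 - 0.343²) = 1.0646
Δt₀ = Δt/γ = 68.13/1.0646 = 64.00 minutes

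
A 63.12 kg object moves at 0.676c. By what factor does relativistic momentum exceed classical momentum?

p_rel = γmv, p_class = mv
Ratio = γ = 1/√(1 - 0.676²) = 1.357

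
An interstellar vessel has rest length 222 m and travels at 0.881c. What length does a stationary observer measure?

Proper length L₀ = 222 m
γ = 1/√(1 - 0.881²) = 2.114
L = L₀/γ = 222/2.114 = 105.0 m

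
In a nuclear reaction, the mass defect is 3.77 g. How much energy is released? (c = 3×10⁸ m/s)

Convert mass defect: Δm = 3.77 g = 0.00377 kg
E = Δm·c² = 0.00377 × (3×10⁸)²
= 0.00377 × 9×10¹⁶ = 3.393×10¹⁴ J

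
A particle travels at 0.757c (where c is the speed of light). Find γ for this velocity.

v/c = 0.757, so (v/c)² = 0.573049
1 - (v/c)² = 0.426951
γ = 1/√(0.426951) = 1.530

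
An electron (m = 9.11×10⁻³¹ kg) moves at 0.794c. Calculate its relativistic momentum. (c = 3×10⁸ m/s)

γ = 1/√(1 - 0.794²) = 1.645
v = 0.794 × 3×10⁸ = 2.382×10⁸ m/s
p = γmv = 1.645 × 9.11×10⁻³¹ × 2.382×10⁸ = 3.570×10⁻²² kg·m/s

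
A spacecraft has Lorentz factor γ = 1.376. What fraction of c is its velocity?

From γ = 1/√(1 - v²/c²):
1/γ² = 1/1.376² = 0.5282
v²/c² = 1 - 0.5282 = 0.4718
v/c = √(0.4718) = 0.6869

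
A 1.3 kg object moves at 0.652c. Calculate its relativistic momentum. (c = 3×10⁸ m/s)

γ = 1/√(1 - 0.652²) = 1.319
v = 0.652 × 3×10⁸ = 1.956×10⁸ m/s
p = γmv = 1.319 × 1.3 × 1.956×10⁸ = 3.354×10⁸ kg·m/s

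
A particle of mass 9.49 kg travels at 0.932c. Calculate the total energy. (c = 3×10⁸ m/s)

γ = 1/√(1 - 0.932²) = 2.759
mc² = 9.49 × (3×10⁸)² = 8.541×10¹⁷ J
E = γmc² = 2.759 × 8.541×10¹⁷ = 2.356×10¹⁸ J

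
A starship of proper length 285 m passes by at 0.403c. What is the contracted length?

Proper length L₀ = 285 m
γ = 1/√(1 - 0.403²) = 1.093
L = L₀/γ = 285/1.093 = 260.8 m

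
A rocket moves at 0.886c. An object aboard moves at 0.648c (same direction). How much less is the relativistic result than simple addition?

Classical: u' + v = 0.648 + 0.886 = 1.534c
Relativistic: u = (0.648 + 0.886)/(1 + 0.574128) = 1.534/1.574128 = 0.9745c
Difference: 1.534 - 0.9745 = 0.5595c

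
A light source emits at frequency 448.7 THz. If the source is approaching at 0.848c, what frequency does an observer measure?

β = v/c = 0.848
(1+β)/(1-β) = 1.848/0.152 = 12.16
Doppler factor = √(12.16) = 3.487
f_obs = 448.7 × 3.487 = 1565 THz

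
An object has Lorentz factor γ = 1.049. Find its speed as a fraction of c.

From γ = 1/√(1 - v²/c²):
1/γ² = 1/1.049² = 0.90876
v²/c² = 1 - 0.90876 = 0.09124
v/c = √(0.09124) = 0.3021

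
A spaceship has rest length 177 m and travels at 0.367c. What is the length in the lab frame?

Proper length L₀ = 177 m
γ = 1/√(1 - 0.367²) = 1.07501
L = L₀/γ = 177/1.07501 = 164.6 m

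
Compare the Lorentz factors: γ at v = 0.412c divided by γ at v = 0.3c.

γ₁ = 1/√(1 - 0.412²) = 1.097
γ₂ = 1/√(1 - 0.3²) = 1.048
γ₁/γ₂ = 1.097/1.048 = 1.047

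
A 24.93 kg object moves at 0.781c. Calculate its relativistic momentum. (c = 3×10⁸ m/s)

γ = 1/√(1 - 0.781²) = 1.6012
v = 0.781 × 3×10⁸ = 2.343×10⁸ m/s
p = γmv = 1.6012 × 24.93 × 2.343×10⁸ = 9.353×10⁹ kg·m/s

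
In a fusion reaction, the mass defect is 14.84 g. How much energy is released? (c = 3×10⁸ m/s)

Convert mass defect: Δm = 14.84 g = 0.01484 kg
E = Δm·c² = 0.01484 × (3×10⁸)²
= 0.01484 × 9×10¹⁶ = 1.336×10¹⁵ J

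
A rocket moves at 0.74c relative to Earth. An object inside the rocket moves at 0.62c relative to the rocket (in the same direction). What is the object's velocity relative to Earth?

u = (u' + v)/(1 + u'v/c²)
Numerator: 0.62 + 0.74 = 1.36
Denominator: 1 + 0.4588 = 1.4588
u = 1.36/1.4588 = 0.9323c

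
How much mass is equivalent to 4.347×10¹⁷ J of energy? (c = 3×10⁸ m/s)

From E = mc², we get m = E/c²
c² = (3×10⁸)² = 9×10¹⁶ m²/s²
m = 4.347×10¹⁷ / 9×10¹⁶ = 4.830 kg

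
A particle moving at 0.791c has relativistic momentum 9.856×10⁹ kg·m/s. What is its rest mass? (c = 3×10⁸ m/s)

γ = 1/√(1 - 0.791²) = 1.6345
v = 0.791 × 3×10⁸ = 2.373×10⁸ m/s
m = p/(γv) = 9.856×10⁹/(1.6345 × 2.373×10⁸) = 25.41 kg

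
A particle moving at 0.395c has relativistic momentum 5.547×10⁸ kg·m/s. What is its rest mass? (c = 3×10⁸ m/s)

γ = 1/√(1 - 0.395²) = 1.0885
v = 0.395 × 3×10⁸ = 1.185×10⁸ m/s
m = p/(γv) = 5.547×10⁸/(1.0885 × 1.185×10⁸) = 4.300 kg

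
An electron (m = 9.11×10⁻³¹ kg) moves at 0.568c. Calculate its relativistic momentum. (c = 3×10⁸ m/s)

γ = 1/√(1 - 0.568²) = 1.215
v = 0.568 × 3×10⁸ = 1.704×10⁸ m/s
p = γmv = 1.215 × 9.11×10⁻³¹ × 1.704×10⁸ = 1.886×10⁻²² kg·m/s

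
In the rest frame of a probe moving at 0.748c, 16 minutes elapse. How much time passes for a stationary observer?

Proper time Δt₀ = 16 minutes
γ = 1/√(1 - 0.748²) = 1.507
Δt = γΔt₀ = 1.507 × 16 = 24.11 minutes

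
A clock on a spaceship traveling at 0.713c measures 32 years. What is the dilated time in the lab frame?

Proper time Δt₀ = 32 years
γ = 1/√(1 - 0.713²) = 1.4262
Δt = γΔt₀ = 1.4262 × 32 = 45.64 years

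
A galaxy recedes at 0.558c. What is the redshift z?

β = 0.558
(1+β)/(1-β) = 1.558/0.442 = 3.525
√(3.525) = 1.8775
z = 1.8775 - 1 = 0.8775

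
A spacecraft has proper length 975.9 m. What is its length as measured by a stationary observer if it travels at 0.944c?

Proper length L₀ = 975.9 m
γ = 1/√(1 - 0.944²) = 3.031
L = L₀/γ = 975.9/3.031 = 322.0 m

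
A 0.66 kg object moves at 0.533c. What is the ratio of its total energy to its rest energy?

E = γmc², E₀ = mc²
E/E₀ = γ = 1/√(1 - 0.533²) = 1.182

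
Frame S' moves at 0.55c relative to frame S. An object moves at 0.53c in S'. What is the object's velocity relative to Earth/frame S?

u = (u' + v)/(1 + u'v/c²)
Numerator: 0.53 + 0.55 = 1.08
Denominator: 1 + 0.2915 = 1.2915
u = 1.08/1.2915 = 0.8362c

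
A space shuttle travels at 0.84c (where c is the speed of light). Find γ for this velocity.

v/c = 0.84, so (v/c)² = 0.7056
1 - (v/c)² = 0.2944
γ = 1/√(0.2944) = 1.843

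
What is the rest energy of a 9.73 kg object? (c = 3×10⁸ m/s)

c² = (3×10⁸)² = 9.000×10¹⁶ m²/s²
E₀ = mc² = 9.73 × 9.000×10¹⁶ = 8.757×10¹⁷ J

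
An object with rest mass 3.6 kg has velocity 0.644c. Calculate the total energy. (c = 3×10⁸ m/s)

γ = 1/√(1 - 0.644²) = 1.307
mc² = 3.6 × (3×10⁸)² = 3.240×10¹⁷ J
E = γmc² = 1.307 × 3.240×10¹⁷ = 4.235×10¹⁷ J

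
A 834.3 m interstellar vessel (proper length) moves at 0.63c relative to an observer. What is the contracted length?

Proper length L₀ = 834.3 m
γ = 1/√(1 - 0.63²) = 1.2877
L = L₀/γ = 834.3/1.2877 = 647.9 m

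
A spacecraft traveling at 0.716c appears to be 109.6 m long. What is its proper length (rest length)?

Contracted length L = 109.6 m
γ = 1/√(1 - 0.716²) = 1.4325
L₀ = γL = 1.4325 × 109.6 = 157.0 m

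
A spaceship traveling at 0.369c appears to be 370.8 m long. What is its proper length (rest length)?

Contracted length L = 370.8 m
γ = 1/√(1 - 0.369²) = 1.076
L₀ = γL = 1.076 × 370.8 = 399.0 m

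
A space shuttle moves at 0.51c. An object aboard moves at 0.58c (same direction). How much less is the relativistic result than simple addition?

Classical: u' + v = 0.58 + 0.51 = 1.09c
Relativistic: u = (0.58 + 0.51)/(1 + 0.2958) = 1.09/1.2958 = 0.8412c
Difference: 1.09 - 0.8412 = 0.2488c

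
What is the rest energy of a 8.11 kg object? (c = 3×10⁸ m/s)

c² = (3×10⁸)² = 9.000×10¹⁶ m²/s²
E₀ = mc² = 8.11 × 9.000×10¹⁶ = 7.299×10¹⁷ J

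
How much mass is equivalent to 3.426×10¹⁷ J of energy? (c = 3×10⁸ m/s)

From E = mc², we get m = E/c²
c² = (3×10⁸)² = 9×10¹⁶ m²/s²
m = 3.426×10¹⁷ / 9×10¹⁶ = 3.807 kg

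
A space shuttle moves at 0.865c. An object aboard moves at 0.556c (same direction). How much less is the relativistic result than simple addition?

Classical: u' + v = 0.556 + 0.865 = 1.421c
Relativistic: u = (0.556 + 0.865)/(1 + 0.48094) = 1.421/1.48094 = 0.9595c
Difference: 1.421 - 0.9595 = 0.4615c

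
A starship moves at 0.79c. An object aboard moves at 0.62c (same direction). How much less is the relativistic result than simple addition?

Classical: u' + v = 0.62 + 0.79 = 1.41c
Relativistic: u = (0.62 + 0.79)/(1 + 0.4898) = 1.41/1.4898 = 0.9464c
Difference: 1.41 - 0.9464 = 0.4636c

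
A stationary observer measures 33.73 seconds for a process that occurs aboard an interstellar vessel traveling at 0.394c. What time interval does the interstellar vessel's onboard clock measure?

Dilated time Δt = 33.73 seconds
γ = 1/√(1 - 0.394²) = 1.088
Δt₀ = Δt/γ = 33.73/1.088 = 31.00 seconds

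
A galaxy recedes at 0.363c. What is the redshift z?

β = 0.363
(1+β)/(1-β) = 1.363/0.637 = 2.1397
√(2.1397) = 1.4628
z = 1.4628 - 1 = 0.4628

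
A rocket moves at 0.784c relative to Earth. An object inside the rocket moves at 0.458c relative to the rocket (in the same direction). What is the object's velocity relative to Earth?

u = (u' + v)/(1 + u'v/c²)
Numerator: 0.458 + 0.784 = 1.242
Denominator: 1 + 0.359072 = 1.359072
u = 1.242/1.359072 = 0.9139c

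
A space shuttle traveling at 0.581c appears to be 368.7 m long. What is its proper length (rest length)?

Contracted length L = 368.7 m
γ = 1/√(1 - 0.581²) = 1.2286
L₀ = γL = 1.2286 × 368.7 = 453.0 m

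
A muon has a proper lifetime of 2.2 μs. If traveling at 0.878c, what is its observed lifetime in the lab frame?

Proper lifetime τ₀ = 2.2 μs
γ = 1/√(1 - 0.878²) = 2.089
τ = γτ₀ = 2.089 × 2.2 μs = 4.596 μs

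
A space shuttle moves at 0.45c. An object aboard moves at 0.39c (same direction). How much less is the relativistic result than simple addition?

Classical: u' + v = 0.39 + 0.45 = 0.84c
Relativistic: u = (0.39 + 0.45)/(1 + 0.1755) = 0.84/1.1755 = 0.7146c
Difference: 0.84 - 0.7146 = 0.1254c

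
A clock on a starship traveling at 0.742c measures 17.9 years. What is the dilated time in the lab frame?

Proper time Δt₀ = 17.9 years
γ = 1/√(1 - 0.742²) = 1.4916
Δt = γΔt₀ = 1.4916 × 17.9 = 26.70 years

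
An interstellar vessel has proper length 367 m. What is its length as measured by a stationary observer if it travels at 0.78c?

Proper length L₀ = 367 m
γ = 1/√(1 - 0.78²) = 1.598
L = L₀/γ = 367/1.598 = 229.7 m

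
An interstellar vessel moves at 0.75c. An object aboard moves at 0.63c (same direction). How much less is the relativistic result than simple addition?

Classical: u' + v = 0.63 + 0.75 = 1.38c
Relativistic: u = (0.63 + 0.75)/(1 + 0.4725) = 1.38/1.4725 = 0.9372c
Difference: 1.38 - 0.9372 = 0.4428c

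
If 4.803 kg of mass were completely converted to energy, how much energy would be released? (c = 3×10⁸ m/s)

Using E = mc²:
c² = (3×10⁸)² = 9×10¹⁶ m²/s²
E = 4.803 × 9×10¹⁶ = 4.323×10¹⁷ J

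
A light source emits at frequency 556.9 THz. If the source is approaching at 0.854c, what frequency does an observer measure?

β = v/c = 0.854
(1+β)/(1-β) = 1.854/0.146 = 12.70
Doppler factor = √(12.70) = 3.564
f_obs = 556.9 × 3.564 = 1985 THz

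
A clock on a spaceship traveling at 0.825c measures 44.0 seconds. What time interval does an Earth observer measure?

Proper time Δt₀ = 44.0 seconds
γ = 1/√(1 - 0.825²) = 1.7695
Δt = γΔt₀ = 1.7695 × 44.0 = 77.86 seconds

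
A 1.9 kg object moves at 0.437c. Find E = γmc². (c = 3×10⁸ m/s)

γ = 1/√(1 - 0.437²) = 1.1118
mc² = 1.9 × (3×10⁸)² = 1.710×10¹⁷ J
E = γmc² = 1.1118 × 1.710×10¹⁷ = 1.901×10¹⁷ J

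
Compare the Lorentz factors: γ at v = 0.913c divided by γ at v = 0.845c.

γ₁ = 1/√(1 - 0.913²) = 2.451
γ₂ = 1/√(1 - 0.845²) = 1.870
γ₁/γ₂ = 2.451/1.870 = 1.311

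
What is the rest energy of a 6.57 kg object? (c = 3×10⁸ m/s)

c² = (3×10⁸)² = 9.000×10¹⁶ m²/s²
E₀ = mc² = 6.57 × 9.000×10¹⁶ = 5.913×10¹⁷ J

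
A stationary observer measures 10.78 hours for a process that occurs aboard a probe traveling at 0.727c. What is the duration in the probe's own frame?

Dilated time Δt = 10.78 hours
γ = 1/√(1 - 0.727²) = 1.4564
Δt₀ = Δt/γ = 10.78/1.4564 = 7.402 hours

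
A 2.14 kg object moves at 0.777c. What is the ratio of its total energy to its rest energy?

E = γmc², E₀ = mc²
E/E₀ = γ = 1/√(1 - 0.777²) = 1.589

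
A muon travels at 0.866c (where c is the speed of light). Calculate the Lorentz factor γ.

v/c = 0.866, so (v/c)² = 0.749956
1 - (v/c)² = 0.250044
γ = 1/√(0.250044) = 2.000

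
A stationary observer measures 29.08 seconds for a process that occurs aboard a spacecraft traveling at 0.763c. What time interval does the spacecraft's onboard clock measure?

Dilated time Δt = 29.08 seconds
γ = 1/√(1 - 0.763²) = 1.547
Δt₀ = Δt/γ = 29.08/1.547 = 18.80 seconds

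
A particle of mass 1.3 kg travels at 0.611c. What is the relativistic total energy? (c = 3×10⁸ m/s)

γ = 1/√(1 - 0.611²) = 1.263
mc² = 1.3 × (3×10⁸)² = 1.170×10¹⁷ J
E = γmc² = 1.263 × 1.170×10¹⁷ = 1.478×10¹⁷ J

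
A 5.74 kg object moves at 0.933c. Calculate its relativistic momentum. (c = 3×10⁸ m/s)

γ = 1/√(1 - 0.933²) = 2.7787
v = 0.933 × 3×10⁸ = 2.799×10⁸ m/s
p = γmv = 2.7787 × 5.74 × 2.799×10⁸ = 4.464×10⁹ kg·m/s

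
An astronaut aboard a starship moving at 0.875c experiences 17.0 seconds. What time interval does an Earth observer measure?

Proper time Δt₀ = 17.0 seconds
γ = 1/√(1 - 0.875²) = 2.066
Δt = γΔt₀ = 2.066 × 17.0 = 35.12 seconds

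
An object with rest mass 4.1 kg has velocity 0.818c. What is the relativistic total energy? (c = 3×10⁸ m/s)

γ = 1/√(1 - 0.818²) = 1.7385
mc² = 4.1 × (3×10⁸)² = 3.690×10¹⁷ J
E = γmc² = 1.7385 × 3.690×10¹⁷ = 6.415×10¹⁷ J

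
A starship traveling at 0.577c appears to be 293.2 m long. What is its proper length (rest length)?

Contracted length L = 293.2 m
γ = 1/√(1 - 0.577²) = 1.2244
L₀ = γL = 1.2244 × 293.2 = 359.0 m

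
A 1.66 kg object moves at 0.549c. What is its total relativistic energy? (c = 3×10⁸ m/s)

γ = 1/√(1 - 0.549²) = 1.196
mc² = 1.66 × (3×10⁸)² = 1.494×10¹⁷ J
E = γmc² = 1.196 × 1.494×10¹⁷ = 1.787×10¹⁷ J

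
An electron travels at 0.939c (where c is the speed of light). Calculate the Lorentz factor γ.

v/c = 0.939, so (v/c)² = 0.881721
1 - (v/c)² = 0.118279
γ = 1/√(0.118279) = 2.908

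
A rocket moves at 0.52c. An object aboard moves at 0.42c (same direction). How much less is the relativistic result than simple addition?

Classical: u' + v = 0.42 + 0.52 = 0.94c
Relativistic: u = (0.42 + 0.52)/(1 + 0.2184) = 0.94/1.2184 = 0.7715c
Difference: 0.94 - 0.7715 = 0.1685c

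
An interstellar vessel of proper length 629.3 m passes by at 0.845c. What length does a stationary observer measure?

Proper length L₀ = 629.3 m
γ = 1/√(1 - 0.845²) = 1.870
L = L₀/γ = 629.3/1.870 = 336.5 m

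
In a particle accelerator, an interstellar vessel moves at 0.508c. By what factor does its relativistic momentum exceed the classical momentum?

p_rel = γmv, p_class = mv
Ratio = γ = 1/√(1 - 0.508²)
= 1/√(0.741936) = 1.161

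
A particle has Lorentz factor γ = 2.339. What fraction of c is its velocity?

From γ = 1/√(1 - v²/c²):
1/γ² = 1/2.339² = 0.1828
v²/c² = 1 - 0.1828 = 0.8172
v/c = √(0.8172) = 0.9040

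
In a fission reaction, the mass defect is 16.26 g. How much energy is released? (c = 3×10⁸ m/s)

Convert mass defect: Δm = 16.26 g = 0.01626 kg
E = Δm·c² = 0.01626 × (3×10⁸)²
= 0.01626 × 9×10¹⁶ = 1.463×10¹⁵ J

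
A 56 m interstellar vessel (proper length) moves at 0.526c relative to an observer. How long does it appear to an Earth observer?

Proper length L₀ = 56 m
γ = 1/√(1 - 0.526²) = 1.1758
L = L₀/γ = 56/1.1758 = 47.63 m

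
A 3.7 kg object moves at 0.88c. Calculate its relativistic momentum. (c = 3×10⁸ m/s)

γ = 1/√(1 - 0.88²) = 2.1054
v = 0.88 × 3×10⁸ = 2.640×10⁸ m/s
p = γmv = 2.1054 × 3.7 × 2.640×10⁸ = 2.057×10⁹ kg·m/s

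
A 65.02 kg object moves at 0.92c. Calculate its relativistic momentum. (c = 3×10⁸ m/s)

γ = 1/√(1 - 0.92²) = 2.5516
v = 0.92 × 3×10⁸ = 2.760×10⁸ m/s
p = γmv = 2.5516 × 65.02 × 2.760×10⁸ = 4.579×10¹⁰ kg·m/s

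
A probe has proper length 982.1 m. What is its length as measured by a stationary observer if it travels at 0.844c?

Proper length L₀ = 982.1 m
γ = 1/√(1 - 0.844²) = 1.8645
L = L₀/γ = 982.1/1.8645 = 526.7 m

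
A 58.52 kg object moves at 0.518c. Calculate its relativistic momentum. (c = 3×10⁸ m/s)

γ = 1/√(1 - 0.518²) = 1.169
v = 0.518 × 3×10⁸ = 1.554×10⁸ m/s
p = γmv = 1.169 × 58.52 × 1.554×10⁸ = 1.063×10¹⁰ kg·m/s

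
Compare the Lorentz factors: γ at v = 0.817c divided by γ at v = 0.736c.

γ₁ = 1/√(1 - 0.817²) = 1.734
γ₂ = 1/√(1 - 0.736²) = 1.477
γ₁/γ₂ = 1.734/1.477 = 1.174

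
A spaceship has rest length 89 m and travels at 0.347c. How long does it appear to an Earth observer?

Proper length L₀ = 89 m
γ = 1/√(1 - 0.347²) = 1.0663
L = L₀/γ = 89/1.0663 = 83.47 m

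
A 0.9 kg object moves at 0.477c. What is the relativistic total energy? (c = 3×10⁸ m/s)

γ = 1/√(1 - 0.477²) = 1.1378
mc² = 0.9 × (3×10⁸)² = 8.100×10¹⁶ J
E = γmc² = 1.1378 × 8.100×10¹⁶ = 9.216×10¹⁶ J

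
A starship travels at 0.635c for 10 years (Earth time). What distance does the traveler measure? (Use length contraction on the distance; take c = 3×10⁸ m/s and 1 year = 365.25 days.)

Earth distance: d = v × t = 0.635c × 10 yr = 6.0117×10¹⁶ m
γ = 1.2945
d' = d/γ = 6.0117×10¹⁶/1.2945 = 4.644×10¹⁶ m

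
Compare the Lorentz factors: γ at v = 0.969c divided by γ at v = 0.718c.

γ₁ = 1/√(1 - 0.969²) = 4.048
γ₂ = 1/√(1 - 0.718²) = 1.437
γ₁/γ₂ = 4.048/1.437 = 2.817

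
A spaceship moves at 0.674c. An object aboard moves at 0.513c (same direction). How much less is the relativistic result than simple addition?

Classical: u' + v = 0.513 + 0.674 = 1.187c
Relativistic: u = (0.513 + 0.674)/(1 + 0.345762) = 1.187/1.345762 = 0.8820c
Difference: 1.187 - 0.8820 = 0.3050c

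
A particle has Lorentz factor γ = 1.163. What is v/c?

From γ = 1/√(1 - v²/c²):
1/γ² = 1/1.163² = 0.7393
v²/c² = 1 - 0.7393 = 0.2607
v/c = √(0.2607) = 0.5106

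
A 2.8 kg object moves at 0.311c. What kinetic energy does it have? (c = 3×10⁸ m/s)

γ = 1/√(1 - 0.311²) = 1.05218
γ - 1 = 0.05218
KE = (γ-1)mc² = 0.05218 × 2.8 × (3×10⁸)² = 1.315×10¹⁶ J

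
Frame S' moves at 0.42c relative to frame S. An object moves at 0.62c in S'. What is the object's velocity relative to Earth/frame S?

u = (u' + v)/(1 + u'v/c²)
Numerator: 0.62 + 0.42 = 1.04
Denominator: 1 + 0.2604 = 1.2604
u = 1.04/1.2604 = 0.8251c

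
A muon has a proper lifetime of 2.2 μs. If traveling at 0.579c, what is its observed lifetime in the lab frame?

Proper lifetime τ₀ = 2.2 μs
γ = 1/√(1 - 0.579²) = 1.2265
τ = γτ₀ = 1.2265 × 2.2 μs = 2.698 μs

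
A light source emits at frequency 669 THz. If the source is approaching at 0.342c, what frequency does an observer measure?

β = v/c = 0.342
(1+β)/(1-β) = 1.342/0.658 = 2.0395
Doppler factor = √(2.0395) = 1.4281
f_obs = 669 × 1.4281 = 955.4 THz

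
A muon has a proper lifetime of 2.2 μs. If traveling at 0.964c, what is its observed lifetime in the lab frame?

Proper lifetime τ₀ = 2.2 μs
γ = 1/√(1 - 0.964²) = 3.761
τ = γτ₀ = 3.761 × 2.2 μs = 8.274 μs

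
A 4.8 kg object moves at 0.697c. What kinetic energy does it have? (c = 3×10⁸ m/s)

γ = 1/√(1 - 0.697²) = 1.3946
γ - 1 = 0.3946
KE = (γ-1)mc² = 0.3946 × 4.8 × (3×10⁸)² = 1.705×10¹⁷ J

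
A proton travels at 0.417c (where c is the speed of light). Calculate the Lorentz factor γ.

v/c = 0.417, so (v/c)² = 0.173889
1 - (v/c)² = 0.826111
γ = 1/√(0.826111) = 1.100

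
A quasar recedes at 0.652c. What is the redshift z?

β = 0.652
(1+β)/(1-β) = 1.652/0.348 = 4.747
√(4.747) = 2.179
z = 2.179 - 1 = 1.179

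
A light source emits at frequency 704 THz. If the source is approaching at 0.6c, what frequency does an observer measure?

β = v/c = 0.6
(1+β)/(1-β) = 1.6/0.4 = 4.000
Doppler factor = √(4.000) = 2.000
f_obs = 704 × 2.000 = 1408 THz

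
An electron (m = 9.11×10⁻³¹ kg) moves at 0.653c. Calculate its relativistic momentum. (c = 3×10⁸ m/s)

γ = 1/√(1 - 0.653²) = 1.320
v = 0.653 × 3×10⁸ = 1.959×10⁸ m/s
p = γmv = 1.320 × 9.11×10⁻³¹ × 1.959×10⁸ = 2.356×10⁻²² kg·m/s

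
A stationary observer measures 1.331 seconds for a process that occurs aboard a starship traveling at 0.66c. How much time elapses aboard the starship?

Dilated time Δt = 1.331 seconds
γ = 1/√(1 - 0.66²) = 1.3311
Δt₀ = Δt/γ = 1.331/1.3311 = 0.9999 seconds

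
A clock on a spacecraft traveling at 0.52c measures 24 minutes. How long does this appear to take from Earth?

Proper time Δt₀ = 24 minutes
γ = 1/√(1 - 0.52²) = 1.171
Δt = γΔt₀ = 1.171 × 24 = 28.10 minutes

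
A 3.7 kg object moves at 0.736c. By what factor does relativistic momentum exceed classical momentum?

p_rel = γmv, p_class = mv
Ratio = γ = 1/√(1 - 0.736²) = 1.477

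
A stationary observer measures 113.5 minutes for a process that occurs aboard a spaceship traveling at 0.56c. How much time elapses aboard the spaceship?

Dilated time Δt = 113.5 minutes
γ = 1/√(1 - 0.56²) = 1.207
Δt₀ = Δt/γ = 113.5/1.207 = 94.03 minutes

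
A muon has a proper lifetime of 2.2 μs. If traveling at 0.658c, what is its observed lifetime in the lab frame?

Proper lifetime τ₀ = 2.2 μs
γ = 1/√(1 - 0.658²) = 1.328
τ = γτ₀ = 1.328 × 2.2 μs = 2.922 μs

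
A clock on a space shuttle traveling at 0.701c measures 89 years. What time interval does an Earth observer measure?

Proper time Δt₀ = 89 years
γ = 1/√(1 - 0.701²) = 1.402
Δt = γΔt₀ = 1.402 × 89 = 124.8 years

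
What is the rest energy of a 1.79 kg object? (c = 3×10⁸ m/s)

c² = (3×10⁸)² = 9.000×10¹⁶ m²/s²
E₀ = mc² = 1.79 × 9.000×10¹⁶ = 1.611×10¹⁷ J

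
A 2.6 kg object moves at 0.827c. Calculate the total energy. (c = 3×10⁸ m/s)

γ = 1/√(1 - 0.827²) = 1.7787
mc² = 2.6 × (3×10⁸)² = 2.340×10¹⁷ J
E = γmc² = 1.7787 × 2.340×10¹⁷ = 4.162×10¹⁷ J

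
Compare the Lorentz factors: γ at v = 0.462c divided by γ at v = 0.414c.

γ₁ = 1/√(1 - 0.462²) = 1.128
γ₂ = 1/√(1 - 0.414²) = 1.099
γ₁/γ₂ = 1.128/1.099 = 1.026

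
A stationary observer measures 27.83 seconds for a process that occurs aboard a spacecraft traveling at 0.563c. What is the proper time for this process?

Dilated time Δt = 27.83 seconds
γ = 1/√(1 - 0.563²) = 1.210
Δt₀ = Δt/γ = 27.83/1.210 = 23.00 seconds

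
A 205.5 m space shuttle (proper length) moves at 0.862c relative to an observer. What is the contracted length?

Proper length L₀ = 205.5 m
γ = 1/√(1 - 0.862²) = 1.973
L = L₀/γ = 205.5/1.973 = 104.2 m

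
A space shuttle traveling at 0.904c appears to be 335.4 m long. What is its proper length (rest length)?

Contracted length L = 335.4 m
γ = 1/√(1 - 0.904²) = 2.339
L₀ = γL = 2.339 × 335.4 = 784.5 m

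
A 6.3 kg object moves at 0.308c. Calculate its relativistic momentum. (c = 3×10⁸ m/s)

γ = 1/√(1 - 0.308²) = 1.0511
v = 0.308 × 3×10⁸ = 9.240×10⁷ m/s
p = γmv = 1.0511 × 6.3 × 9.240×10⁷ = 6.119×10⁸ kg·m/s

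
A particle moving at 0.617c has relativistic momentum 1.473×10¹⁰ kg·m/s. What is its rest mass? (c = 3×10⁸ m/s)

γ = 1/√(1 - 0.617²) = 1.2707
v = 0.617 × 3×10⁸ = 1.851×10⁸ m/s
m = p/(γv) = 1.473×10¹⁰/(1.2707 × 1.851×10⁸) = 62.63 kg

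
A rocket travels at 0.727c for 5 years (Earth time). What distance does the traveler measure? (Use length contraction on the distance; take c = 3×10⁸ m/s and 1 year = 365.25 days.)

Earth distance: d = v × t = 0.727c × 5 yr = 3.441×10¹⁶ m
γ = 1.456
d' = d/γ = 3.441×10¹⁶/1.456 = 2.363×10¹⁶ m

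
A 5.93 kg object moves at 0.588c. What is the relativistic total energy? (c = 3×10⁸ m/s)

γ = 1/√(1 - 0.588²) = 1.2363
mc² = 5.93 × (3×10⁸)² = 5.337×10¹⁷ J
E = γmc² = 1.2363 × 5.337×10¹⁷ = 6.598×10¹⁷ J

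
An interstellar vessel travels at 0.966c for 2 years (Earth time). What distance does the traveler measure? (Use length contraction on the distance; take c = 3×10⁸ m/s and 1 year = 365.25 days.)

Earth distance: d = v × t = 0.966c × 2 yr = 1.829×10¹⁶ m
γ = 3.868
d' = d/γ = 1.829×10¹⁶/3.868 = 4.729×10¹⁵ m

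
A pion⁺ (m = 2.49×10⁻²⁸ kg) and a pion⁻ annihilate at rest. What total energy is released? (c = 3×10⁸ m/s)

Both particles have the same rest mass, so total mass = 2m
E = 2m·c² = 2 × 2.49×10⁻²⁸ × (3×10⁸)²
= 2 × 2.49×10⁻²⁸ × 9×10¹⁶
= 4.482×10⁻¹¹ J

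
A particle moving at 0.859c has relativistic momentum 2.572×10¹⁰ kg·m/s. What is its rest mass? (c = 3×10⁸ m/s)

γ = 1/√(1 - 0.859²) = 1.953
v = 0.859 × 3×10⁸ = 2.577×10⁸ m/s
m = p/(γv) = 2.572×10¹⁰/(1.953 × 2.577×10⁸) = 51.10 kg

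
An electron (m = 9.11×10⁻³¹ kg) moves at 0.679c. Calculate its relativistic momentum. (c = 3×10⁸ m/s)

γ = 1/√(1 - 0.679²) = 1.3621
v = 0.679 × 3×10⁸ = 2.037×10⁸ m/s
p = γmv = 1.3621 × 9.11×10⁻³¹ × 2.037×10⁸ = 2.528×10⁻²² kg·m/s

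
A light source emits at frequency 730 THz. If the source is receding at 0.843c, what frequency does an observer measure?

β = v/c = 0.843
(1-β)/(1+β) = 0.157/1.843 = 0.08519
Doppler factor = √(0.08519) = 0.2919
f_obs = 730 × 0.2919 = 213.1 THz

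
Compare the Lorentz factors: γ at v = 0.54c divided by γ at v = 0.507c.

γ₁ = 1/√(1 - 0.54²) = 1.188
γ₂ = 1/√(1 - 0.507²) = 1.160
γ₁/γ₂ = 1.188/1.160 = 1.024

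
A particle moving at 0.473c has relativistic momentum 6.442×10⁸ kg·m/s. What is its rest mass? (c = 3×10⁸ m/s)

γ = 1/√(1 - 0.473²) = 1.135
v = 0.473 × 3×10⁸ = 1.419×10⁸ m/s
m = p/(γv) = 6.442×10⁸/(1.135 × 1.419×10⁸) = 4.000 kg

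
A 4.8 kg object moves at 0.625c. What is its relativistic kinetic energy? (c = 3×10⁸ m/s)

γ = 1/√(1 - 0.625²) = 1.281
γ - 1 = 0.2810
KE = (γ-1)mc² = 0.2810 × 4.8 × (3×10⁸)² = 1.214×10¹⁷ J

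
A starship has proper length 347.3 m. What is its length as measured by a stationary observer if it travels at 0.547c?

Proper length L₀ = 347.3 m
γ = 1/√(1 - 0.547²) = 1.1946
L = L₀/γ = 347.3/1.1946 = 290.7 m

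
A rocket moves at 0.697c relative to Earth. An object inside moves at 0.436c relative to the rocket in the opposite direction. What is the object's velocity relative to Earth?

Object's velocity in rocket frame is u' = -0.436c
u = (u' + v)/(1 + u'v/c²) = (v - 0.436)/(1 - 0.436·v/c²)
Numerator: 0.697 - 0.436 = 0.261
Denominator: 1 - 0.303892 = 0.696108
u = 0.261/0.696108 = 0.3749c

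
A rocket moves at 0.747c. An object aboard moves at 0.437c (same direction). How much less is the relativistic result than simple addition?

Classical: u' + v = 0.437 + 0.747 = 1.184c
Relativistic: u = (0.437 + 0.747)/(1 + 0.326439) = 1.184/1.326439 = 0.8926c
Difference: 1.184 - 0.8926 = 0.2914c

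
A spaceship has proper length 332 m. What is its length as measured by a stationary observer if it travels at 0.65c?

Proper length L₀ = 332 m
γ = 1/√(1 - 0.65²) = 1.316
L = L₀/γ = 332/1.316 = 252.3 m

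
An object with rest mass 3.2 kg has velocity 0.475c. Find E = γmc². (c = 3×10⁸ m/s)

γ = 1/√(1 - 0.475²) = 1.1364
mc² = 3.2 × (3×10⁸)² = 2.880×10¹⁷ J
E = γmc² = 1.1364 × 2.880×10¹⁷ = 3.273×10¹⁷ J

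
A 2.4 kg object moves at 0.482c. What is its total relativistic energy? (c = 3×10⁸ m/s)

γ = 1/√(1 - 0.482²) = 1.141
mc² = 2.4 × (3×10⁸)² = 2.160×10¹⁷ J
E = γmc² = 1.141 × 2.160×10¹⁷ = 2.465×10¹⁷ J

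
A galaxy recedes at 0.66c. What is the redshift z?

β = 0.66
(1+β)/(1-β) = 1.66/0.34 = 4.882
√(4.882) = 2.210
z = 2.210 - 1 = 1.210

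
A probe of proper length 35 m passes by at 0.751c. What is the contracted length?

Proper length L₀ = 35 m
γ = 1/√(1 - 0.751²) = 1.5145
L = L₀/γ = 35/1.5145 = 23.11 m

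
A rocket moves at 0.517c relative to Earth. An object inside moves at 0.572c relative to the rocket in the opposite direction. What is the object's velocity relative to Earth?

Object's velocity in rocket frame is u' = -0.572c
u = (u' + v)/(1 + u'v/c²) = (v - 0.572)/(1 - 0.572·v/c²)
Numerator: 0.517 - 0.572 = -0.055
Denominator: 1 - 0.295724 = 0.704276
u = -0.055/0.704276 = -0.07809c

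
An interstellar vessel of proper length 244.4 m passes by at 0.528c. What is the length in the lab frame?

Proper length L₀ = 244.4 m
γ = 1/√(1 - 0.528²) = 1.1775
L = L₀/γ = 244.4/1.1775 = 207.6 m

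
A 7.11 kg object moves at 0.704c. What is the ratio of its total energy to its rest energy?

E = γmc², E₀ = mc²
E/E₀ = γ = 1/√(1 - 0.704²) = 1.408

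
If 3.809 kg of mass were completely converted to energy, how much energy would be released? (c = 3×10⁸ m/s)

Using E = mc²:
c² = (3×10⁸)² = 9×10¹⁶ m²/s²
E = 3.809 × 9×10¹⁶ = 3.428×10¹⁷ J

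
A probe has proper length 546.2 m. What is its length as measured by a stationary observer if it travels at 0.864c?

Proper length L₀ = 546.2 m
γ = 1/√(1 - 0.864²) = 1.986
L = L₀/γ = 546.2/1.986 = 275.0 m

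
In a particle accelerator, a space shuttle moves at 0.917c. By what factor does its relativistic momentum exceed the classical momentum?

p_rel = γmv, p_class = mv
Ratio = γ = 1/√(1 - 0.917²)
= 1/√(0.159111) = 2.507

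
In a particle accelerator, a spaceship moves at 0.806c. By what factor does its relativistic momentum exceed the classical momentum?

p_rel = γmv, p_class = mv
Ratio = γ = 1/√(1 - 0.806²)
= 1/√(0.350364) = 1.689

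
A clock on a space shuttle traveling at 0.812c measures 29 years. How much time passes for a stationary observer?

Proper time Δt₀ = 29 years
γ = 1/√(1 - 0.812²) = 1.7133
Δt = γΔt₀ = 1.7133 × 29 = 49.69 years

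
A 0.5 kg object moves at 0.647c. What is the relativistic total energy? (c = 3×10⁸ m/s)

γ = 1/√(1 - 0.647²) = 1.3115
mc² = 0.5 × (3×10⁸)² = 4.500×10¹⁶ J
E = γmc² = 1.3115 × 4.500×10¹⁶ = 5.902×10¹⁶ J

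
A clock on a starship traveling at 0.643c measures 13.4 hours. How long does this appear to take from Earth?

Proper time Δt₀ = 13.4 hours
γ = 1/√(1 - 0.643²) = 1.306
Δt = γΔt₀ = 1.306 × 13.4 = 17.50 hours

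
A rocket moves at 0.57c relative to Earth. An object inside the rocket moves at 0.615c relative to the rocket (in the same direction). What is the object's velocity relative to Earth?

u = (u' + v)/(1 + u'v/c²)
Numerator: 0.615 + 0.57 = 1.185
Denominator: 1 + 0.35055 = 1.35055
u = 1.185/1.35055 = 0.8774c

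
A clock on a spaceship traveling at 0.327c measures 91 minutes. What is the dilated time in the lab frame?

Proper time Δt₀ = 91 minutes
γ = 1/√(1 - 0.327²) = 1.05817
Δt = γΔt₀ = 1.05817 × 91 = 96.29 minutes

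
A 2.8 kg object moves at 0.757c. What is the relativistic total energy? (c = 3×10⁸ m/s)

γ = 1/√(1 - 0.757²) = 1.5304
mc² = 2.8 × (3×10⁸)² = 2.520×10¹⁷ J
E = γmc² = 1.5304 × 2.520×10¹⁷ = 3.857×10¹⁷ J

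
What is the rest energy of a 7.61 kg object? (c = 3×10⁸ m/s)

c² = (3×10⁸)² = 9.000×10¹⁶ m²/s²
E₀ = mc² = 7.61 × 9.000×10¹⁶ = 6.849×10¹⁷ J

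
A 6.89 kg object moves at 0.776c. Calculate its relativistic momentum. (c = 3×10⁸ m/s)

γ = 1/√(1 - 0.776²) = 1.5855
v = 0.776 × 3×10⁸ = 2.328×10⁸ m/s
p = γmv = 1.5855 × 6.89 × 2.328×10⁸ = 2.543×10⁹ kg·m/s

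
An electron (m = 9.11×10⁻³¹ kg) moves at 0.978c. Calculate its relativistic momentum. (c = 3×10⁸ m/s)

γ = 1/√(1 - 0.978²) = 4.794
v = 0.978 × 3×10⁸ = 2.934×10⁸ m/s
p = γmv = 4.794 × 9.11×10⁻³¹ × 2.934×10⁸ = 1.281×10⁻²¹ kg·m/s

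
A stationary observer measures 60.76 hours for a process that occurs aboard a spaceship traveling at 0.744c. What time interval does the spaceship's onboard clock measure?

Dilated time Δt = 60.76 hours
γ = 1/√(1 - 0.744²) = 1.4966
Δt₀ = Δt/γ = 60.76/1.4966 = 40.60 hours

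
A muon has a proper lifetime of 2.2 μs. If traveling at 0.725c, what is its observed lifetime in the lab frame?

Proper lifetime τ₀ = 2.2 μs
γ = 1/√(1 - 0.725²) = 1.452
τ = γτ₀ = 1.452 × 2.2 μs = 3.194 μs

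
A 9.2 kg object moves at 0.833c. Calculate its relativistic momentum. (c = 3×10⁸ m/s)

γ = 1/√(1 - 0.833²) = 1.8074
v = 0.833 × 3×10⁸ = 2.499×10⁸ m/s
p = γmv = 1.8074 × 9.2 × 2.499×10⁸ = 4.155×10⁹ kg·m/s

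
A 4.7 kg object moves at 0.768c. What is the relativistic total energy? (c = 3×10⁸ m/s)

γ = 1/√(1 - 0.768²) = 1.5614
mc² = 4.7 × (3×10⁸)² = 4.230×10¹⁷ J
E = γmc² = 1.5614 × 4.230×10¹⁷ = 6.605×10¹⁷ J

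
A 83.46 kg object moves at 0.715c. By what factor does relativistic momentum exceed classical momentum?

p_rel = γmv, p_class = mv
Ratio = γ = 1/√(1 - 0.715²) = 1.430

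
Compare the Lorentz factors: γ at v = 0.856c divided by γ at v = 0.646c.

γ₁ = 1/√(1 - 0.856²) = 1.9343
γ₂ = 1/√(1 - 0.646²) = 1.3100
γ₁/γ₂ = 1.9343/1.3100 = 1.477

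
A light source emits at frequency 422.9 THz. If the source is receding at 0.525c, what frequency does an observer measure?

β = v/c = 0.525
(1-β)/(1+β) = 0.475/1.525 = 0.3115
Doppler factor = √(0.3115) = 0.5581
f_obs = 422.9 × 0.5581 = 236.0 THz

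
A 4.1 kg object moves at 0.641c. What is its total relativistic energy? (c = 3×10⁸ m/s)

γ = 1/√(1 - 0.641²) = 1.303
mc² = 4.1 × (3×10⁸)² = 3.690×10¹⁷ J
E = γmc² = 1.303 × 3.690×10¹⁷ = 4.808×10¹⁷ J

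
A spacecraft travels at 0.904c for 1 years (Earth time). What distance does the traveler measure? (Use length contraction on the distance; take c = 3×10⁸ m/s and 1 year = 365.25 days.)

Earth distance: d = v × t = 0.904c × 1 yr = 8.558×10¹⁵ m
γ = 2.339
d' = d/γ = 8.558×10¹⁵/2.339 = 3.659×10¹⁵ m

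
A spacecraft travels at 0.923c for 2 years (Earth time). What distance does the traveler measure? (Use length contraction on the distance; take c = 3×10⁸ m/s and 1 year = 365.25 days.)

Earth distance: d = v × t = 0.923c × 2 yr = 1.7477×10¹⁶ m
γ = 2.5988
d' = d/γ = 1.7477×10¹⁶/2.5988 = 6.725×10¹⁵ m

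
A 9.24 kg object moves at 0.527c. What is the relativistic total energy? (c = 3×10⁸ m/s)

γ = 1/√(1 - 0.527²) = 1.1767
mc² = 9.24 × (3×10⁸)² = 8.316×10¹⁷ J
E = γmc² = 1.1767 × 8.316×10¹⁷ = 9.785×10¹⁷ J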